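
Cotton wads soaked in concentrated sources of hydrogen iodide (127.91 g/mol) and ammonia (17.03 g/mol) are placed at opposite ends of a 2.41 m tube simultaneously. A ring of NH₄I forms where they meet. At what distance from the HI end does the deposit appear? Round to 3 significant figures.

0.644 m

The fronts meet when d_HI + d_NH₃ = L with d_HI/d_NH₃ = √(M_NH₃/M_HI) (Graham's law). Here √(M_NH₃/M_HI) = √(17.03/127.91) = 0.3649.
With d_HI + d_NH₃ = 2.41 m, d_NH₃ = 2.41/(1 + 0.3649) = 1.766 m.
d_HI = 2.41 − 1.766 = 0.644 m.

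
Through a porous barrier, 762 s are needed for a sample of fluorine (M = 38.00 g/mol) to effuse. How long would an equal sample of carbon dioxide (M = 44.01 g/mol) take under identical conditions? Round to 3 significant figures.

820 s

From Graham's law, t_CO₂/t_F₂ = √(M_CO₂/M_F₂) = √(44.01/38.00) = √1.158 = 1.076.
So the time for CO₂ is 762 × 1.076 = 820 s.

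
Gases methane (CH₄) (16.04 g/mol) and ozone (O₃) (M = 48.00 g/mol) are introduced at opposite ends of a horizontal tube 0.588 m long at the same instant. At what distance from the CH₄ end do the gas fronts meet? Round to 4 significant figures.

The fronts meet when d_CH₄ + d_O₃ = L with d_CH₄/d_O₃ = √(M_O₃/M_CH₄) (Graham's law). Here √(M_O₃/M_CH₄) = √(48.00/16.04) = 1.730.
With d_CH₄ + d_O₃ = 0.588 m, d_O₃ = 0.588/(1 + 1.730) = 0.2154 m.
d_CH₄ = 0.588 − 0.2154 = 0.3726 m.

0.3726 m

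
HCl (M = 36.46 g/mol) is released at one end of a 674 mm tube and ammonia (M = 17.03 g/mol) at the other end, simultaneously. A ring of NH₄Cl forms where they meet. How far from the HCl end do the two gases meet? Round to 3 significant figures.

Graham's law gives d_HCl/d_NH₃ = rate_HCl/rate_NH₃ = √(M_NH₃/M_HCl) = √(17.03/36.46) = 0.6834.
With d_HCl + d_NH₃ = 674 mm, d_NH₃ = 674/(1 + 0.6834) = 400.4 mm.
d_HCl = 674 − 400.4 = 274 mm.

274 mm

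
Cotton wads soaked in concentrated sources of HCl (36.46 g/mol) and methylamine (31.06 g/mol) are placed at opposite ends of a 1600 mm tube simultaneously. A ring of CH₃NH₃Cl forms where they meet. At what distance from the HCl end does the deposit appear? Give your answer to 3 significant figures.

768 mm

The fronts meet when d_HCl + d_CH₃NH₂ = L with d_HCl/d_CH₃NH₂ = √(M_CH₃NH₂/M_HCl) (Graham's law). Here √(M_CH₃NH₂/M_HCl) = √(31.06/36.46) = 0.9230.
With d_HCl + d_CH₃NH₂ = 1600 mm, d_CH₃NH₂ = 1600/(1 + 0.9230) = 832.0 mm.
d_HCl = 1600 − 832.0 = 768 mm.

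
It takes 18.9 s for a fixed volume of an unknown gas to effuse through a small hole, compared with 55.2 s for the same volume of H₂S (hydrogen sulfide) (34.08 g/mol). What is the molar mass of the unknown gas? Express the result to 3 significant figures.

Using Graham's law: t_X/t_H₂S = √(M_X/M_H₂S).
18.9/55.2 = 0.3424 = √(M_X/34.08)
M_X = 34.08 × 0.3424² = 34.08 × 0.1172 = 4.00 g/mol

4.00 g/mol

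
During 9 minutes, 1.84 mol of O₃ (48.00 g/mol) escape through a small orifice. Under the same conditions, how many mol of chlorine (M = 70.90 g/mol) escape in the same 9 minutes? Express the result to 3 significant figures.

1.51 mol

From Graham's law, rate_Cl₂/rate_O₃ = √(M_O₃/M_Cl₂) = √(48.00/70.90) = √0.6770 = 0.8228.
So the amount for Cl₂ is 1.84 × 0.8228 = 1.51 mol.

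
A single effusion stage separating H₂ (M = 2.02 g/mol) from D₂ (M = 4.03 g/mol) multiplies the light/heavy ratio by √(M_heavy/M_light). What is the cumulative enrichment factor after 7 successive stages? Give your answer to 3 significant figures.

11.2

After 7 stages the ratio has grown by (√(4.03/2.02))^7 = (4.03/2.02)^(7/2).
= 1.99505^(7/2) = 11.2.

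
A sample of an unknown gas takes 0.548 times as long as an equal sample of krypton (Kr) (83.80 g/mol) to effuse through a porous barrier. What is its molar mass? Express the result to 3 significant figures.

From Graham's law, t_X/t_Kr = √(M_X/M_Kr).
0.548 = √(M_X/83.80)
M_X = 83.80 × 0.548² = 83.80 × 0.3003 = 25.2 g/mol

25.2 g/mol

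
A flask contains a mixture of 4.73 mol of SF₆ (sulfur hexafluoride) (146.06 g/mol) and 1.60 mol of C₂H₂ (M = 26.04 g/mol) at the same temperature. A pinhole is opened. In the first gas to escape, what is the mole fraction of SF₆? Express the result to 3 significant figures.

Effusion rate of each component ∝ n_i/√M_i (partial pressure × 1/√M).
x_SF₆(eff) = (n_SF₆/√M_SF₆) / (n_SF₆/√M_SF₆ + n_C₂H₂/√M_C₂H₂)
= (4.73/√146.06) / (4.73/√146.06 + 1.60/√26.04) = 0.3914/(0.3914 + 0.3135) = 0.555.

0.555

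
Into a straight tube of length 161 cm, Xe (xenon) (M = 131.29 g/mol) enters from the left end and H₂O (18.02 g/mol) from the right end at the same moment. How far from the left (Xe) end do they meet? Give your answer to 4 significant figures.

In equal time, each gas travels a distance ∝ its rate ∝ 1/√M, so d_Xe/d_H₂O = √(M_H₂O/M_Xe) = √(18.02/131.29) = 0.3705.
With d_Xe + d_H₂O = 161 cm, d_H₂O = 161/(1 + 0.3705) = 117.5 cm.
d_Xe = 161 − 117.5 = 43.52 cm.

43.52 cm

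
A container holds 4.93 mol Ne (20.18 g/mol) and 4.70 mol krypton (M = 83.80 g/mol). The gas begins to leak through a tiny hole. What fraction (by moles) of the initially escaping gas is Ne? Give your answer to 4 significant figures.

0.6813

The effusion rate of species i is ∝ p_i/√M_i ∝ n_i/√M_i.
Mole fraction of Ne in the effusate = (n_Ne/√M_Ne) / (n_Ne/√M_Ne + n_Kr/√M_Kr)
= (4.93/√20.18) / (4.93/√20.18 + 4.70/√83.80) = 1.097/(1.097 + 0.5134) = 0.6813.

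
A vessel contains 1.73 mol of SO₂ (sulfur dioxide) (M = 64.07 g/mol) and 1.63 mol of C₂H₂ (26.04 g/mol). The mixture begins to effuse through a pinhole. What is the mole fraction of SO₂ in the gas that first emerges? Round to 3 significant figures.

0.404

The effusion rate of species i is ∝ p_i/√M_i ∝ n_i/√M_i.
x_SO₂(eff) = (n_SO₂/√M_SO₂) / (n_SO₂/√M_SO₂ + n_C₂H₂/√M_C₂H₂)
= (1.73/√64.07) / (1.73/√64.07 + 1.63/√26.04) = 0.2161/(0.2161 + 0.3194) = 0.404.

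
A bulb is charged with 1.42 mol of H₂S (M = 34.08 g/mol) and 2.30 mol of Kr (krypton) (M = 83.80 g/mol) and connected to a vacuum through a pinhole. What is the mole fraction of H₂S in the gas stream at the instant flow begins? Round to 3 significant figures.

The effusion rate of species i is ∝ p_i/√M_i ∝ n_i/√M_i.
x_H₂S(eff) = (n_H₂S/√M_H₂S) / (n_H₂S/√M_H₂S + n_Kr/√M_Kr)
= (1.42/√34.08) / (1.42/√34.08 + 2.30/√83.80) = 0.2432/(0.2432 + 0.2512) = 0.492.

0.492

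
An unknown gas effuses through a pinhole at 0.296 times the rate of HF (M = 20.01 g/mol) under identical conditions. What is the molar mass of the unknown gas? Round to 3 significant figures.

228 g/mol

Since effusion rate ∝ 1/√M, rate_X/rate_HF = √(M_HF/M_X).
0.296 = √(20.01/M_X)
M_X = 20.01 / 0.296² = 20.01 / 0.08762 = 228 g/mol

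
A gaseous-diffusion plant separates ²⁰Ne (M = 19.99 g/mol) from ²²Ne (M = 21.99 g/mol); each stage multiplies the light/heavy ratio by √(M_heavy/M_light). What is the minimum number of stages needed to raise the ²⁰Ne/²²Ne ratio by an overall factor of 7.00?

41

Single-stage factor α = √(21.99/19.99), so ln α = ½ ln(1.10005) = 0.04768.
Need α^N ≥ 7.00 ⇒ N ≥ ln(7.00) / ln α = 1.946 / 0.04768 = 40.81.
Rounding up, N = 41 stages.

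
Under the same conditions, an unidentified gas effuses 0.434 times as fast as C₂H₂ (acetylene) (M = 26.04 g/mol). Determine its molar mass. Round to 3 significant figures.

138 g/mol

Since effusion rate ∝ 1/√M, rate_X/rate_C₂H₂ = √(M_C₂H₂/M_X).
0.434 = √(26.04/M_X)
M_X = 26.04 / 0.434² = 26.04 / 0.1884 = 138 g/mol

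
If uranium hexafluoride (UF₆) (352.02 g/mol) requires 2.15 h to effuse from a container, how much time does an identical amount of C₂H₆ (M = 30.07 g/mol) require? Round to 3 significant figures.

0.628 h

Using Graham's law: t_C₂H₆/t_UF₆ = √(M_C₂H₆/M_UF₆) = √(30.07/352.02) = √0.08542 = 0.2923.
So the time for C₂H₆ is 2.15 × 0.2923 = 0.628 h.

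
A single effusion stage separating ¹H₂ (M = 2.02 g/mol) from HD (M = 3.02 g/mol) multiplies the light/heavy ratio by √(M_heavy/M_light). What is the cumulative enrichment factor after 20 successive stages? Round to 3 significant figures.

After 20 stages the ratio has grown by (√(3.02/2.02))^20 = (3.02/2.02)^(20/2).
= 1.49505^10 = 55.8.

55.8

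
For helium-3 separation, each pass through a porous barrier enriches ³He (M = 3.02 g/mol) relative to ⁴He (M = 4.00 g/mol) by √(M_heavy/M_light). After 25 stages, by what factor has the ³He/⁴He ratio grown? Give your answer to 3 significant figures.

33.5

Overall factor = α^25 with α = √(4.00/3.02), i.e. (4.00/3.02)^(25/2).
= 1.32450^(25/2) = 33.5.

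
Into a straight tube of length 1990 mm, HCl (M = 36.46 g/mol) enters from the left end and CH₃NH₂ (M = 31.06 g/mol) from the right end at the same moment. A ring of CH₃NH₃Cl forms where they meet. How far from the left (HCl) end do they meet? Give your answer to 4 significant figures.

The fronts meet when d_HCl + d_CH₃NH₂ = L with d_HCl/d_CH₃NH₂ = √(M_CH₃NH₂/M_HCl) (Graham's law). Here √(M_CH₃NH₂/M_HCl) = √(31.06/36.46) = 0.9230.
With d_HCl + d_CH₃NH₂ = 1990 mm, d_CH₃NH₂ = 1990/(1 + 0.9230) = 1035 mm.
d_HCl = 1990 − 1035 = 955.1 mm.

955.1 mm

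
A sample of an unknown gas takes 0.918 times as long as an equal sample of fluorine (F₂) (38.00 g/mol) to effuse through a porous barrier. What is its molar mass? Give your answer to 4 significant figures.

By Graham's law, t_X/t_F₂ = √(M_X/M_F₂).
0.918 = √(M_X/38.00)
M_X = 38.00 × 0.918² = 38.00 × 0.8427 = 32.02 g/mol

32.02 g/mol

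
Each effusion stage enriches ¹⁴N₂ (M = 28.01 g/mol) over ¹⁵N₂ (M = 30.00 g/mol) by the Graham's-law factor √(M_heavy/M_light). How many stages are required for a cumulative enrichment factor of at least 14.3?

With α = √(30.00/28.01) per stage, ln α = ½ ln(1.07105) = 0.03432.
Need α^N ≥ 14.3 ⇒ N ≥ ln(14.3) / ln α = 2.660 / 0.03432 = 77.52.
Minimum whole number of stages: N = 78.

78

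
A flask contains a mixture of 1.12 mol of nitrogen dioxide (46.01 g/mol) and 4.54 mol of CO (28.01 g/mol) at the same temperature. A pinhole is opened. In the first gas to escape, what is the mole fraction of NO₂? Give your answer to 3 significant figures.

The effusion rate of species i is ∝ p_i/√M_i ∝ n_i/√M_i.
So x_NO₂ in the escaping gas = (n_NO₂/√M_NO₂) / Σ(n_i/√M_i)
= (1.12/√46.01) / (1.12/√46.01 + 4.54/√28.01) = 0.1651/(0.1651 + 0.8578) = 0.161.

0.161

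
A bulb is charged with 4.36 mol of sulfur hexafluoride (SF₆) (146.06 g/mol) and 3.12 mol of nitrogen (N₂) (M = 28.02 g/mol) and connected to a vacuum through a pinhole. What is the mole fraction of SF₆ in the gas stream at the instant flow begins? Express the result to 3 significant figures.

0.380

The effusion rate of species i is ∝ p_i/√M_i ∝ n_i/√M_i.
So x_SF₆ in the escaping gas = (n_SF₆/√M_SF₆) / Σ(n_i/√M_i)
= (4.36/√146.06) / (4.36/√146.06 + 3.12/√28.02) = 0.3608/(0.3608 + 0.5894) = 0.380.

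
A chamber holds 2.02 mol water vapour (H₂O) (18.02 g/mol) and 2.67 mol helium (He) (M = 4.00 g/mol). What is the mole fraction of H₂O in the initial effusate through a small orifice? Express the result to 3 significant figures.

The effusion rate of species i is ∝ p_i/√M_i ∝ n_i/√M_i.
Mole fraction of H₂O in the effusate = (n_H₂O/√M_H₂O) / (n_H₂O/√M_H₂O + n_He/√M_He)
= (2.02/√18.02) / (2.02/√18.02 + 2.67/√4.00) = 0.4759/(0.4759 + 1.335) = 0.263.

0.263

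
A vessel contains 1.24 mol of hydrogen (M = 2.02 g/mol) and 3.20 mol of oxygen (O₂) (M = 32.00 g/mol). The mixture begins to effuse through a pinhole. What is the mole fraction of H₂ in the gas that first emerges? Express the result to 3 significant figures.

0.607

Rate_i ∝ x_i/√M_i (Graham's law weighted by mole fraction), so the effusate composition follows n_i/√M_i.
x_H₂(eff) = (n_H₂/√M_H₂) / (n_H₂/√M_H₂ + n_O₂/√M_O₂)
= (1.24/√2.02) / (1.24/√2.02 + 3.20/√32.00) = 0.8725/(0.8725 + 0.5657) = 0.607.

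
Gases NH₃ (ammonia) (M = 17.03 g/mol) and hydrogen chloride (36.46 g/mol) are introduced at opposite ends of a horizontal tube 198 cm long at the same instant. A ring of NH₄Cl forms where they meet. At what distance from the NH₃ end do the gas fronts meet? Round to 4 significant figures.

The fronts meet when d_NH₃ + d_HCl = L with d_NH₃/d_HCl = √(M_HCl/M_NH₃) (Graham's law). Here √(M_HCl/M_NH₃) = √(36.46/17.03) = 1.463.
With d_NH₃ + d_HCl = 198 cm, d_HCl = 198/(1 + 1.463) = 80.38 cm.
d_NH₃ = 198 − 80.38 = 117.6 cm.

117.6 cm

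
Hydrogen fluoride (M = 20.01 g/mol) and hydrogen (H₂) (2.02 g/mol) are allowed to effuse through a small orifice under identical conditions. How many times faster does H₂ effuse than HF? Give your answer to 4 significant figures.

Graham's law gives rate_H₂/rate_HF = √(M_HF/M_H₂) = √(20.01/2.02) = √9.906 = 3.147.

3.147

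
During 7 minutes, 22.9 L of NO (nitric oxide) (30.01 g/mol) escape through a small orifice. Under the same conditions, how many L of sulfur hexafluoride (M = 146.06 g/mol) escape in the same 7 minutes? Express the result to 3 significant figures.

Using Graham's law: rate_SF₆/rate_NO = √(M_NO/M_SF₆) = √(30.01/146.06) = √0.2055 = 0.4533.
So the volume for SF₆ is 22.9 × 0.4533 = 10.4 L.

10.4 L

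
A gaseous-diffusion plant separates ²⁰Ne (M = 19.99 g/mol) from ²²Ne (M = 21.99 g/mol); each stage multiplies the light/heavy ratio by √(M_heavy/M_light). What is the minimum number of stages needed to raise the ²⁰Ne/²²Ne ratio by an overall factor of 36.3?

Single-stage factor α = √(21.99/19.99), so ln α = ½ ln(1.10005) = 0.04768.
Need α^N ≥ 36.3 ⇒ N ≥ ln(36.3) / ln α = 3.592 / 0.04768 = 75.34.
Minimum whole number of stages: N = 76.

76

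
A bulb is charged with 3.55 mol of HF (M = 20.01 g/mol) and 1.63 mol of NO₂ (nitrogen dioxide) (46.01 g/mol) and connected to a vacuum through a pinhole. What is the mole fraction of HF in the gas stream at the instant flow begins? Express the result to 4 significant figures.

Rate_i ∝ x_i/√M_i (Graham's law weighted by mole fraction), so the effusate composition follows n_i/√M_i.
Mole fraction of HF in the effusate = (n_HF/√M_HF) / (n_HF/√M_HF + n_NO₂/√M_NO₂)
= (3.55/√20.01) / (3.55/√20.01 + 1.63/√46.01) = 0.7936/(0.7936 + 0.2403) = 0.7676.

0.7676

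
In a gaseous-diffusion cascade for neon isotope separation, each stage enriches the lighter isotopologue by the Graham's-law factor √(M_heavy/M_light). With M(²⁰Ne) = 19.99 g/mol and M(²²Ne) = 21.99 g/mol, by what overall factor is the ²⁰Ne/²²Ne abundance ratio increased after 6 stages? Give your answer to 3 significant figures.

The single-stage factor is √(M_heavy/M_light), so 6 stages give [√(21.99/19.99)]^6 = (21.99/19.99)^(6/2).
= 1.10005^3 = 1.33.

1.33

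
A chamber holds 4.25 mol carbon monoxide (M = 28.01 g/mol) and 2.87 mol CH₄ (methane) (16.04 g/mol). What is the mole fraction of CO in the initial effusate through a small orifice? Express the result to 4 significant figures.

Each component's effusion rate ∝ (its partial pressure)·(1/√M) ∝ n_i/√M_i.
So x_CO in the escaping gas = (n_CO/√M_CO) / Σ(n_i/√M_i)
= (4.25/√28.01) / (4.25/√28.01 + 2.87/√16.04) = 0.8030/(0.8030 + 0.7166) = 0.5284.

0.5284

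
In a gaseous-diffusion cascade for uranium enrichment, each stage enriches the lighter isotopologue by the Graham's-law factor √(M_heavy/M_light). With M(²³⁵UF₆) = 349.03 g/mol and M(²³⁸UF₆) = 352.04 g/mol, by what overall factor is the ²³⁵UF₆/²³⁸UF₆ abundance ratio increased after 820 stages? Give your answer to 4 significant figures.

33.81

After 820 stages the ratio has grown by (√(352.04/349.03))^820 = (352.04/349.03)^(820/2).
= 1.00862^410 = 33.81.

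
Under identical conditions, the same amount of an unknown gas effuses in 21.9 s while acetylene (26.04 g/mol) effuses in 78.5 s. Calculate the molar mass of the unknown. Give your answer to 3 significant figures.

Graham's law gives t_X/t_C₂H₂ = √(M_X/M_C₂H₂).
21.9/78.5 = 0.2790 = √(M_X/26.04)
M_X = 26.04 × 0.2790² = 26.04 × 0.07783 = 2.03 g/mol

2.03 g/mol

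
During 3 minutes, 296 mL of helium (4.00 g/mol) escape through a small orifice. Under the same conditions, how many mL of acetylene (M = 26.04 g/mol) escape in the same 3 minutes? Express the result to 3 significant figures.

116 mL

From Graham's law, rate_C₂H₂/rate_He = √(M_He/M_C₂H₂) = √(4.00/26.04) = √0.1536 = 0.3919.
So the volume for C₂H₂ is 296 × 0.3919 = 116 mL.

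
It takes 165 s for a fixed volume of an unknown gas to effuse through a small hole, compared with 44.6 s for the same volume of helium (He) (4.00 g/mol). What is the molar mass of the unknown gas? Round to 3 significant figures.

Using Graham's law: t_X/t_He = √(M_X/M_He).
165/44.6 = 3.700 = √(M_X/4.00)
M_X = 4.00 × 3.700² = 4.00 × 13.69 = 54.7 g/mol

54.7 g/mol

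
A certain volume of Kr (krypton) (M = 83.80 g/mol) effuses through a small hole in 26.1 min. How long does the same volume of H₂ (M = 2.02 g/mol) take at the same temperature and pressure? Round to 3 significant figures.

4.05 min

By Graham's law, t_H₂/t_Kr = √(M_H₂/M_Kr) = √(2.02/83.80) = √0.02411 = 0.1553.
So the time for H₂ is 26.1 × 0.1553 = 4.05 min.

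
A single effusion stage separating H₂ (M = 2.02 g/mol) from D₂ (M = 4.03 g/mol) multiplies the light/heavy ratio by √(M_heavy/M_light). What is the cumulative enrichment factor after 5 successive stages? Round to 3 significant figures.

5.62

Overall factor = α^5 with α = √(4.03/2.02), i.e. (4.03/2.02)^(5/2).
= 1.99505^(5/2) = 5.62.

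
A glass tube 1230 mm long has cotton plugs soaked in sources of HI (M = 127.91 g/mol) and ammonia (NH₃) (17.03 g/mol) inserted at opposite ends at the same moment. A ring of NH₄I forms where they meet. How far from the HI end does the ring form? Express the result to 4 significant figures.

328.8 mm

The fronts meet when d_HI + d_NH₃ = L with d_HI/d_NH₃ = √(M_NH₃/M_HI) (Graham's law). Here √(M_NH₃/M_HI) = √(17.03/127.91) = 0.3649.
With d_HI + d_NH₃ = 1230 mm, d_NH₃ = 1230/(1 + 0.3649) = 901.2 mm.
d_HI = 1230 − 901.2 = 328.8 mm.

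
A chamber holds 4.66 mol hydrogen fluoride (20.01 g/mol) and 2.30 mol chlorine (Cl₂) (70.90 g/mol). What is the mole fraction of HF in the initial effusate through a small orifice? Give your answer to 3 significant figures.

Rate_i ∝ x_i/√M_i (Graham's law weighted by mole fraction), so the effusate composition follows n_i/√M_i.
Mole fraction of HF in the effusate = (n_HF/√M_HF) / (n_HF/√M_HF + n_Cl₂/√M_Cl₂)
= (4.66/√20.01) / (4.66/√20.01 + 2.30/√70.90) = 1.042/(1.042 + 0.2732) = 0.792.

0.792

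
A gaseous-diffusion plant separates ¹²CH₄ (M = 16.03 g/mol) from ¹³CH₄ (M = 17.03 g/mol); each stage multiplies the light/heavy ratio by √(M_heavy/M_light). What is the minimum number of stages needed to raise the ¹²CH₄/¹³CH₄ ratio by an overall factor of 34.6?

With α = √(17.03/16.03) per stage, ln α = ½ ln(1.06238) = 0.03026.
Need α^N ≥ 34.6 ⇒ N ≥ ln(34.6) / ln α = 3.544 / 0.03026 = 117.12.
Rounding up, N = 118 stages.

118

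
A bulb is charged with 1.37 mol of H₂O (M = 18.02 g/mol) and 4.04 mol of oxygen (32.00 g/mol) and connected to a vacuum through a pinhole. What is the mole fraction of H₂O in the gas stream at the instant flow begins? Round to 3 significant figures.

0.311

The effusion rate of species i is ∝ p_i/√M_i ∝ n_i/√M_i.
x_H₂O(eff) = (n_H₂O/√M_H₂O) / (n_H₂O/√M_H₂O + n_O₂/√M_O₂)
= (1.37/√18.02) / (1.37/√18.02 + 4.04/√32.00) = 0.3227/(0.3227 + 0.7142) = 0.311.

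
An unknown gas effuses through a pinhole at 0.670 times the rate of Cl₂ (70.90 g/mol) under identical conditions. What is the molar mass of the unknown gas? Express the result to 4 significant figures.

Graham's law gives rate_X/rate_Cl₂ = √(M_Cl₂/M_X).
0.670 = √(70.90/M_X)
M_X = 70.90 / 0.670² = 70.90 / 0.4489 = 157.9 g/mol

157.9 g/mol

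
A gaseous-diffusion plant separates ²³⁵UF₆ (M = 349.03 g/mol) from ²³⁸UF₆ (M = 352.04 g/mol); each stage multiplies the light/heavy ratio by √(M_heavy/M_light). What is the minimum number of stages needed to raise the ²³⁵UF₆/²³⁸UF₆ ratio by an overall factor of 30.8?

799

Per stage α = (352.04/349.03)^(1/2) = 1.00862^0.5, giving ln α = 0.004293.
Need α^N ≥ 30.8 ⇒ N ≥ ln(30.8) / ln α = 3.428 / 0.004293 = 798.31.
Minimum whole number of stages: N = 799.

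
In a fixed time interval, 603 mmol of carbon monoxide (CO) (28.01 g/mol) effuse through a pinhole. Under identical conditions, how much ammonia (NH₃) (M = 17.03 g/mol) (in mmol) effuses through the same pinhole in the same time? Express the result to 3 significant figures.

773 mmol

By Graham's law, rate_NH₃/rate_CO = √(M_CO/M_NH₃) = √(28.01/17.03) = √1.645 = 1.282.
So the amount for NH₃ is 603 × 1.282 = 773 mmol.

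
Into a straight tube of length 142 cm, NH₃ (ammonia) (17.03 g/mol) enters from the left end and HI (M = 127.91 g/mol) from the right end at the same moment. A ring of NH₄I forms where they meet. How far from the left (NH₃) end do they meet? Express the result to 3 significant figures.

The fronts meet when d_NH₃ + d_HI = L with d_NH₃/d_HI = √(M_HI/M_NH₃) (Graham's law). Here √(M_HI/M_NH₃) = √(127.91/17.03) = 2.741.
With d_NH₃ + d_HI = 142 cm, d_HI = 142/(1 + 2.741) = 37.96 cm.
d_NH₃ = 142 − 37.96 = 104 cm.

104 cm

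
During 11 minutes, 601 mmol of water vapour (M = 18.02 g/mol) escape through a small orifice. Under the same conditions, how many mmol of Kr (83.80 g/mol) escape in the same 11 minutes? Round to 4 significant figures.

Since effusion rate ∝ 1/√M, rate_Kr/rate_H₂O = √(M_H₂O/M_Kr) = √(18.02/83.80) = √0.2150 = 0.4637.
So the amount for Kr is 601 × 0.4637 = 278.7 mmol.

278.7 mmol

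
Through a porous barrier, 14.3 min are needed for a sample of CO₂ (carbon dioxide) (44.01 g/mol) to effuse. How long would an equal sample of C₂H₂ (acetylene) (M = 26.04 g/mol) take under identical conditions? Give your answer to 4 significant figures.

11.00 min

From Graham's law, t_C₂H₂/t_CO₂ = √(M_C₂H₂/M_CO₂) = √(26.04/44.01) = √0.5917 = 0.7692.
So the time for C₂H₂ is 14.3 × 0.7692 = 11.00 min.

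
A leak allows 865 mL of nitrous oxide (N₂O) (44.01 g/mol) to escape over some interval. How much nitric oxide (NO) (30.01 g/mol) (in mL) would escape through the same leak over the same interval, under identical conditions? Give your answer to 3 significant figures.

Graham's law gives rate_NO/rate_N₂O = √(M_N₂O/M_NO) = √(44.01/30.01) = √1.467 = 1.211.
So the volume for NO is 865 × 1.211 = 1050 mL.

1050 mL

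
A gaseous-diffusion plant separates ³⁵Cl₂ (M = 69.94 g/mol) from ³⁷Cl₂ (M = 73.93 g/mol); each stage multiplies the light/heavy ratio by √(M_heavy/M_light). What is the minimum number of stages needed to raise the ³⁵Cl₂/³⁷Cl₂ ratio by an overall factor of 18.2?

Single-stage factor α = √(73.93/69.94), so ln α = ½ ln(1.05705) = 0.02774.
Need α^N ≥ 18.2 ⇒ N ≥ ln(18.2) / ln α = 2.901 / 0.02774 = 104.59.
Rounding up, N = 105 stages.

105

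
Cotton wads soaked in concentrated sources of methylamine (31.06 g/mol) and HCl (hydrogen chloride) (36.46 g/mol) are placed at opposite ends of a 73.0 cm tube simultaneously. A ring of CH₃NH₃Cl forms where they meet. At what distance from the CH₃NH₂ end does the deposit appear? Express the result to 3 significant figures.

In equal time, each gas travels a distance ∝ its rate ∝ 1/√M, so d_CH₃NH₂/d_HCl = √(M_HCl/M_CH₃NH₂) = √(36.46/31.06) = 1.083.
With d_CH₃NH₂ + d_HCl = 73.0 cm, d_HCl = 73.0/(1 + 1.083) = 35.04 cm.
d_CH₃NH₂ = 73.0 − 35.04 = 38.0 cm.

38.0 cm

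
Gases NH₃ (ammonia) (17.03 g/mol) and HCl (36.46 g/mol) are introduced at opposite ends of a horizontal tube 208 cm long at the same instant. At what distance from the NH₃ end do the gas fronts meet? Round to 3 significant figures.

In equal time, each gas travels a distance ∝ its rate ∝ 1/√M, so d_NH₃/d_HCl = √(M_HCl/M_NH₃) = √(36.46/17.03) = 1.463.
With d_NH₃ + d_HCl = 208 cm, d_HCl = 208/(1 + 1.463) = 84.44 cm.
d_NH₃ = 208 − 84.44 = 124 cm.

124 cm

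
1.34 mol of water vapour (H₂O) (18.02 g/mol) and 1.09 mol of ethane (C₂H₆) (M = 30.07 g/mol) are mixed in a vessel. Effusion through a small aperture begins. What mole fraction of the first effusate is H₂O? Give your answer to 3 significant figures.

The effusion rate of species i is ∝ p_i/√M_i ∝ n_i/√M_i.
Mole fraction of H₂O in the effusate = (n_H₂O/√M_H₂O) / (n_H₂O/√M_H₂O + n_C₂H₆/√M_C₂H₆)
= (1.34/√18.02) / (1.34/√18.02 + 1.09/√30.07) = 0.3157/(0.3157 + 0.1988) = 0.614.

0.614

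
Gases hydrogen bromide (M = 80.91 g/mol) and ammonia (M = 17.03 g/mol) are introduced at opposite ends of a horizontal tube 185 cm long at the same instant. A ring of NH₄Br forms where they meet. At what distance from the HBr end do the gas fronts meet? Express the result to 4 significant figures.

58.18 cm

Graham's law gives d_HBr/d_NH₃ = rate_HBr/rate_NH₃ = √(M_NH₃/M_HBr) = √(17.03/80.91) = 0.4588.
With d_HBr + d_NH₃ = 185 cm, d_NH₃ = 185/(1 + 0.4588) = 126.8 cm.
d_HBr = 185 − 126.8 = 58.18 cm.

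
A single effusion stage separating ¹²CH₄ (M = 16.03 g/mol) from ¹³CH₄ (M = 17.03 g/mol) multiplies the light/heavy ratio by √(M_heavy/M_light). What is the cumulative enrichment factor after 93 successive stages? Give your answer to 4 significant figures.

Each stage multiplies the ratio by α = √(17.03/16.03), so after 93 stages the overall factor is α^93 = (17.03/16.03)^(93/2).
= 1.06238^(93/2) = 16.68.

16.68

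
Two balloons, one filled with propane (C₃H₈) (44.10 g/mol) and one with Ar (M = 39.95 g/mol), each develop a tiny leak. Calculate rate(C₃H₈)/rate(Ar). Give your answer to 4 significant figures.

0.9518

By Graham's law, rate_C₃H₈/rate_Ar = √(M_Ar/M_C₃H₈) = √(39.95/44.10) = √0.9059 = 0.9518.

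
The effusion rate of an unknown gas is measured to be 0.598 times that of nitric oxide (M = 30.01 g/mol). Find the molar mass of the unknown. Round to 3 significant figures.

By Graham's law, rate_X/rate_NO = √(M_NO/M_X).
0.598 = √(30.01/M_X)
M_X = 30.01 / 0.598² = 30.01 / 0.3576 = 83.9 g/mol

83.9 g/mol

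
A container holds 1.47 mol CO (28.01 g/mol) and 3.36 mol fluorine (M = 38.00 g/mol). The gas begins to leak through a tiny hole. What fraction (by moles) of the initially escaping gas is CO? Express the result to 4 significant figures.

0.3376

Rate_i ∝ x_i/√M_i (Graham's law weighted by mole fraction), so the effusate composition follows n_i/√M_i.
x_CO(eff) = (n_CO/√M_CO) / (n_CO/√M_CO + n_F₂/√M_F₂)
= (1.47/√28.01) / (1.47/√28.01 + 3.36/√38.00) = 0.2778/(0.2778 + 0.5451) = 0.3376.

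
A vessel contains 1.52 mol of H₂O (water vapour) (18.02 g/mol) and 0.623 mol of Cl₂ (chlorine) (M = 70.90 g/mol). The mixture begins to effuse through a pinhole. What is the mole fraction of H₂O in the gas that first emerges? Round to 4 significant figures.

0.8288

Rate_i ∝ x_i/√M_i (Graham's law weighted by mole fraction), so the effusate composition follows n_i/√M_i.
So x_H₂O in the escaping gas = (n_H₂O/√M_H₂O) / Σ(n_i/√M_i)
= (1.52/√18.02) / (1.52/√18.02 + 0.623/√70.90) = 0.3581/(0.3581 + 0.07399) = 0.8288.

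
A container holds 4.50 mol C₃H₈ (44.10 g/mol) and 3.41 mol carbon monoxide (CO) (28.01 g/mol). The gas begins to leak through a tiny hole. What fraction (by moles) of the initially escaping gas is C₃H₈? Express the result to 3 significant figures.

The effusion rate of species i is ∝ p_i/√M_i ∝ n_i/√M_i.
So x_C₃H₈ in the escaping gas = (n_C₃H₈/√M_C₃H₈) / Σ(n_i/√M_i)
= (4.50/√44.10) / (4.50/√44.10 + 3.41/√28.01) = 0.6776/(0.6776 + 0.6443) = 0.513.

0.513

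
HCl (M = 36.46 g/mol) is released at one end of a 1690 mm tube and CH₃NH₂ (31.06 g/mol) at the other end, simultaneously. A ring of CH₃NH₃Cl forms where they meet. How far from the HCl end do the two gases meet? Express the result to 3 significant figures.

811 mm

Distances travelled in equal time are proportional to diffusion rates, so d_HCl/d_CH₃NH₂ = √(M_CH₃NH₂/M_HCl) = √(31.06/36.46) = 0.9230.
With d_HCl + d_CH₃NH₂ = 1690 mm, d_CH₃NH₂ = 1690/(1 + 0.9230) = 878.8 mm.
d_HCl = 1690 − 878.8 = 811 mm.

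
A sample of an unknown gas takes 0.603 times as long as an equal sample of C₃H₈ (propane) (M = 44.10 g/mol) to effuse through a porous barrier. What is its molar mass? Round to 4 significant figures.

From Graham's law, t_X/t_C₃H₈ = √(M_X/M_C₃H₈).
0.603 = √(M_X/44.10)
M_X = 44.10 × 0.603² = 44.10 × 0.3636 = 16.04 g/mol

16.04 g/mol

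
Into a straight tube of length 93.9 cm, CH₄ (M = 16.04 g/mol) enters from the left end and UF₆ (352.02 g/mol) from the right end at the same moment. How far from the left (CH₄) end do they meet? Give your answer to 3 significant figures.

77.4 cm

Graham's law gives d_CH₄/d_UF₆ = rate_CH₄/rate_UF₆ = √(M_UF₆/M_CH₄) = √(352.02/16.04) = 4.685.
With d_CH₄ + d_UF₆ = 93.9 cm, d_UF₆ = 93.9/(1 + 4.685) = 16.52 cm.
d_CH₄ = 93.9 − 16.52 = 77.4 cm.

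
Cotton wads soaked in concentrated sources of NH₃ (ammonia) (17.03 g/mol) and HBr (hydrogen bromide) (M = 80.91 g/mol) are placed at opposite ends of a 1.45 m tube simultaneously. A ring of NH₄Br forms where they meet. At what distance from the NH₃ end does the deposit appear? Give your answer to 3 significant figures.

In equal time, each gas travels a distance ∝ its rate ∝ 1/√M, so d_NH₃/d_HBr = √(M_HBr/M_NH₃) = √(80.91/17.03) = 2.180.
With d_NH₃ + d_HBr = 1.45 m, d_HBr = 1.45/(1 + 2.180) = 0.4560 m.
d_NH₃ = 1.45 − 0.4560 = 0.994 m.

0.994 m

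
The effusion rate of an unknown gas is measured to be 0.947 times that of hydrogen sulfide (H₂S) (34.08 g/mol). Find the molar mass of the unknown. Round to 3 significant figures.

By Graham's law, rate_X/rate_H₂S = √(M_H₂S/M_X).
0.947 = √(34.08/M_X)
M_X = 34.08 / 0.947² = 34.08 / 0.8968 = 38.0 g/mol

38.0 g/mol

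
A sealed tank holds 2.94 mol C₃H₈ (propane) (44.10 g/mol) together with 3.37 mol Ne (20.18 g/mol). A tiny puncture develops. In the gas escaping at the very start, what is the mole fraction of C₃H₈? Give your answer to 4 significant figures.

The effusion rate of species i is ∝ p_i/√M_i ∝ n_i/√M_i.
Mole fraction of C₃H₈ in the effusate = (n_C₃H₈/√M_C₃H₈) / (n_C₃H₈/√M_C₃H₈ + n_Ne/√M_Ne)
= (2.94/√44.10) / (2.94/√44.10 + 3.37/√20.18) = 0.4427/(0.4427 + 0.7502) = 0.3711.

0.3711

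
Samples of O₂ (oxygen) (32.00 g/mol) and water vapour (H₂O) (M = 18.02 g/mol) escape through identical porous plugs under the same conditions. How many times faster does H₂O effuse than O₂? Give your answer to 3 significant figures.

Using Graham's law: rate_H₂O/rate_O₂ = √(M_O₂/M_H₂O) = √(32.00/18.02) = √1.776 = 1.33.

1.33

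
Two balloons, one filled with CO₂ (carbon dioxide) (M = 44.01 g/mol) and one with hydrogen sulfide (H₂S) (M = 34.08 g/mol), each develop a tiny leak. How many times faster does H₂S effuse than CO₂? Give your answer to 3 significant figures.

1.14

By Graham's law, rate_H₂S/rate_CO₂ = √(M_CO₂/M_H₂S) = √(44.01/34.08) = √1.291 = 1.14.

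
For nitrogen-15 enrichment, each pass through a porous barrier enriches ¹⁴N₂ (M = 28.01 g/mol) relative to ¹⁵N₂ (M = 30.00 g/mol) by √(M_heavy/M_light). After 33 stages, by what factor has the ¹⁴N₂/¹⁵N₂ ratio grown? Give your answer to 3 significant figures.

Overall factor = α^33 with α = √(30.00/28.01), i.e. (30.00/28.01)^(33/2).
= 1.07105^(33/2) = 3.10.

3.10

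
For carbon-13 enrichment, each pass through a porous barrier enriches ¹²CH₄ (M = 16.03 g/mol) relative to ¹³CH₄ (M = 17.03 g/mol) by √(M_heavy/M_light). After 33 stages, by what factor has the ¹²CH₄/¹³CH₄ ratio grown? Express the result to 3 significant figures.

2.71

Each stage multiplies the ratio by α = √(17.03/16.03), so after 33 stages the overall factor is α^33 = (17.03/16.03)^(33/2).
= 1.06238^(33/2) = 2.71.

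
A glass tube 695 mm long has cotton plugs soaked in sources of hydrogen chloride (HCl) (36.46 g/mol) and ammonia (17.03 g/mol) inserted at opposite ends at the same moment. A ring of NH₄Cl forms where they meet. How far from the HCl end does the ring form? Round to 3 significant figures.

282 mm

The fronts meet when d_HCl + d_NH₃ = L with d_HCl/d_NH₃ = √(M_NH₃/M_HCl) (Graham's law). Here √(M_NH₃/M_HCl) = √(17.03/36.46) = 0.6834.
With d_HCl + d_NH₃ = 695 mm, d_NH₃ = 695/(1 + 0.6834) = 412.8 mm.
d_HCl = 695 − 412.8 = 282 mm.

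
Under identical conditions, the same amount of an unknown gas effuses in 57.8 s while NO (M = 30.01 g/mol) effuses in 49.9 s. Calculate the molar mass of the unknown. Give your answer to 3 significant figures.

From Graham's law, t_X/t_NO = √(M_X/M_NO).
57.8/49.9 = 1.158 = √(M_X/30.01)
M_X = 30.01 × 1.158² = 30.01 × 1.342 = 40.3 g/mol

40.3 g/mol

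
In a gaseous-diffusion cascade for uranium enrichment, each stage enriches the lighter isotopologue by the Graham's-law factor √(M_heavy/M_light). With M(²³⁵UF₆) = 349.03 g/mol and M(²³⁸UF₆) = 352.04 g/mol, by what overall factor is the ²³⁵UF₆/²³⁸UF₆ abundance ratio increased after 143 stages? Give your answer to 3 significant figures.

Overall factor = α^143 with α = √(352.04/349.03), i.e. (352.04/349.03)^(143/2).
= 1.00862^(143/2) = 1.85.

1.85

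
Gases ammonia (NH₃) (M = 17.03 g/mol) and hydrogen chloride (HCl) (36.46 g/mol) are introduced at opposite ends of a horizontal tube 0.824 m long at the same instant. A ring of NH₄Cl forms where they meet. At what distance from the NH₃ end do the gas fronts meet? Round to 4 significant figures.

Graham's law gives d_NH₃/d_HCl = rate_NH₃/rate_HCl = √(M_HCl/M_NH₃) = √(36.46/17.03) = 1.463.
With d_NH₃ + d_HCl = 0.824 m, d_HCl = 0.824/(1 + 1.463) = 0.3345 m.
d_NH₃ = 0.824 − 0.3345 = 0.4895 m.

0.4895 m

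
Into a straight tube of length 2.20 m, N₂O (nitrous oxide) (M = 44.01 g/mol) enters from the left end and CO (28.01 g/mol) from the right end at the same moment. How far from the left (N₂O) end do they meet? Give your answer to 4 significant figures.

0.9763 m

Distances travelled in equal time are proportional to diffusion rates, so d_N₂O/d_CO = √(M_CO/M_N₂O) = √(28.01/44.01) = 0.7978.
With d_N₂O + d_CO = 2.20 m, d_CO = 2.20/(1 + 0.7978) = 1.224 m.
d_N₂O = 2.20 − 1.224 = 0.9763 m.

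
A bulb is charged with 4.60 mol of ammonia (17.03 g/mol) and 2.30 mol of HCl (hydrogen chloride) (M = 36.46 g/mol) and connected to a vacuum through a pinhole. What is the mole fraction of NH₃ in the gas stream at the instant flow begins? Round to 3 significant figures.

The effusion rate of species i is ∝ p_i/√M_i ∝ n_i/√M_i.
Mole fraction of NH₃ in the effusate = (n_NH₃/√M_NH₃) / (n_NH₃/√M_NH₃ + n_HCl/√M_HCl)
= (4.60/√17.03) / (4.60/√17.03 + 2.30/√36.46) = 1.115/(1.115 + 0.3809) = 0.745.

0.745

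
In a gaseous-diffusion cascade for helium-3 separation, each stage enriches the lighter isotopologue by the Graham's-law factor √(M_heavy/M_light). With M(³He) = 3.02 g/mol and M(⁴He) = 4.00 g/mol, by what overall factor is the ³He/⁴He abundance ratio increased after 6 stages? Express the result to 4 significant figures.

The single-stage factor is √(M_heavy/M_light), so 6 stages give [√(4.00/3.02)]^6 = (4.00/3.02)^(6/2).
= 1.32450^3 = 2.324.

2.324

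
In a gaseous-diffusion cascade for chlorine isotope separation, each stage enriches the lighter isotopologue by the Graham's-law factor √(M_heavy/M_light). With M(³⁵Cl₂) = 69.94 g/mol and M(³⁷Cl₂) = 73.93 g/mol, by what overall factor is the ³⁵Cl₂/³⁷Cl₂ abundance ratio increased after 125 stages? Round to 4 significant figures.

The single-stage factor is √(M_heavy/M_light), so 125 stages give [√(73.93/69.94)]^125 = (73.93/69.94)^(125/2).
= 1.05705^(125/2) = 32.06.

32.06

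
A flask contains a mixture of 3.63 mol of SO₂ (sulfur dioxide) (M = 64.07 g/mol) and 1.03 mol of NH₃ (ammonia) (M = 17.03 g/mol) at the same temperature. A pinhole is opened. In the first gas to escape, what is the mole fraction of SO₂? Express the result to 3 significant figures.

Each component's effusion rate ∝ (its partial pressure)·(1/√M) ∝ n_i/√M_i.
x_SO₂(eff) = (n_SO₂/√M_SO₂) / (n_SO₂/√M_SO₂ + n_NH₃/√M_NH₃)
= (3.63/√64.07) / (3.63/√64.07 + 1.03/√17.03) = 0.4535/(0.4535 + 0.2496) = 0.645.

0.645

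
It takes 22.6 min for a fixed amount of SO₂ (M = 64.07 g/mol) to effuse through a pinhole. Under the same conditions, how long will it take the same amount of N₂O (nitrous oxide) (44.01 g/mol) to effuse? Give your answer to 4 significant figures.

By Graham's law, t_N₂O/t_SO₂ = √(M_N₂O/M_SO₂) = √(44.01/64.07) = √0.6869 = 0.8288.
So the time for N₂O is 22.6 × 0.8288 = 18.73 min.

18.73 min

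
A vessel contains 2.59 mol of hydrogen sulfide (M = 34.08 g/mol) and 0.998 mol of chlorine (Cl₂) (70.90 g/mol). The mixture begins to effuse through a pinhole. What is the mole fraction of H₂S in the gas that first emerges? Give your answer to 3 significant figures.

Effusion rate of each component ∝ n_i/√M_i (partial pressure × 1/√M).
x_H₂S(eff) = (n_H₂S/√M_H₂S) / (n_H₂S/√M_H₂S + n_Cl₂/√M_Cl₂)
= (2.59/√34.08) / (2.59/√34.08 + 0.998/√70.90) = 0.4437/(0.4437 + 0.1185) = 0.789.

0.789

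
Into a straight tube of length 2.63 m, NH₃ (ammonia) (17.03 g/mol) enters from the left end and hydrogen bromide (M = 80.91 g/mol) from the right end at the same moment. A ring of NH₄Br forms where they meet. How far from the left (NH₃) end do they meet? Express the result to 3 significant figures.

Distances travelled in equal time are proportional to diffusion rates, so d_NH₃/d_HBr = √(M_HBr/M_NH₃) = √(80.91/17.03) = 2.180.
With d_NH₃ + d_HBr = 2.63 m, d_HBr = 2.63/(1 + 2.180) = 0.8271 m.
d_NH₃ = 2.63 − 0.8271 = 1.80 m.

1.80 m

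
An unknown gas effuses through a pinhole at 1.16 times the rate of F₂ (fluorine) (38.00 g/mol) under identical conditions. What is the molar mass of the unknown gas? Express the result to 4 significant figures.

28.24 g/mol

From Graham's law, rate_X/rate_F₂ = √(M_F₂/M_X).
1.16 = √(38.00/M_X)
M_X = 38.00 / 1.16² = 38.00 / 1.346 = 28.24 g/mol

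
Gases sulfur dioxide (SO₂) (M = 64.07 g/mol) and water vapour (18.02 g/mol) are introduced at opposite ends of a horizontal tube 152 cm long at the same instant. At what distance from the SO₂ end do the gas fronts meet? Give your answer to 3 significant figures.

In equal time, each gas travels a distance ∝ its rate ∝ 1/√M, so d_SO₂/d_H₂O = √(M_H₂O/M_SO₂) = √(18.02/64.07) = 0.5303.
With d_SO₂ + d_H₂O = 152 cm, d_H₂O = 152/(1 + 0.5303) = 99.32 cm.
d_SO₂ = 152 − 99.32 = 52.7 cm.

52.7 cm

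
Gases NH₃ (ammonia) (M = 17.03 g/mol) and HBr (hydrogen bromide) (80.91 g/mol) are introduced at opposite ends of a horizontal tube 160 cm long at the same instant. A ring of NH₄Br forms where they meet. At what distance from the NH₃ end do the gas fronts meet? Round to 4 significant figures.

In equal time, each gas travels a distance ∝ its rate ∝ 1/√M, so d_NH₃/d_HBr = √(M_HBr/M_NH₃) = √(80.91/17.03) = 2.180.
With d_NH₃ + d_HBr = 160 cm, d_HBr = 160/(1 + 2.180) = 50.32 cm.
d_NH₃ = 160 − 50.32 = 109.7 cm.

109.7 cm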